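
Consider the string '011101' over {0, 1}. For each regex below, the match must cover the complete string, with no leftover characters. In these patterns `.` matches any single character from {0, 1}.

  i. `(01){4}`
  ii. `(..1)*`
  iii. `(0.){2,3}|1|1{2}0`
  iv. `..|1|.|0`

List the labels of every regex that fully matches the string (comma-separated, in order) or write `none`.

i → no match
ii → match
iii → no match
iv → no match

ii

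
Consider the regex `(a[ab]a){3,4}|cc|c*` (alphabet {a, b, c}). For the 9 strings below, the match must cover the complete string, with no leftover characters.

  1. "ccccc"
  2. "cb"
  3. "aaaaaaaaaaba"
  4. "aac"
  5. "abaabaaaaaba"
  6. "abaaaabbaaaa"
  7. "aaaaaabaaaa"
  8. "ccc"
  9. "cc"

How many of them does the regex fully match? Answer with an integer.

1 → match
2 → no match
3 → match
4 → no match
5 → match
6 → no match
7 → no match
8 → match
9 → match
Total matched: 5

5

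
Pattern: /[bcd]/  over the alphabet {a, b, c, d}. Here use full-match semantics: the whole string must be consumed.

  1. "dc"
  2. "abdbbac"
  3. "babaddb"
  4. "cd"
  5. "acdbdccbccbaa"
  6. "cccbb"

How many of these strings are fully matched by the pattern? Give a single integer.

0

1 → no match
2 → no match
3 → no match
4 → no match
5 → no match
6 → no match
Total matched: 0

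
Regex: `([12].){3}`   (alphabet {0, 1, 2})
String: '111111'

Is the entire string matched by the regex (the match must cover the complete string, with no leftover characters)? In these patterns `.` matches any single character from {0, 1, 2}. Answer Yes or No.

Yes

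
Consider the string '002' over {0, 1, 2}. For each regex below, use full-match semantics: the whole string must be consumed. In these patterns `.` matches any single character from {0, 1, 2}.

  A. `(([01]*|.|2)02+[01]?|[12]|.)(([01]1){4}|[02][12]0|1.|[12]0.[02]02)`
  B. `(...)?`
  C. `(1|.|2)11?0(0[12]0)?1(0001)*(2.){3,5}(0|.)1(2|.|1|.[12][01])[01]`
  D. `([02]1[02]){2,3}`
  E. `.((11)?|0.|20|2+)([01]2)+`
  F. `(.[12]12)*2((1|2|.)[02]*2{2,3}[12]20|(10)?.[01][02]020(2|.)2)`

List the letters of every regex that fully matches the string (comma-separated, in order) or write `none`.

B, E

A → no match
B → match
C → no match
D → no match
E → match
F → no match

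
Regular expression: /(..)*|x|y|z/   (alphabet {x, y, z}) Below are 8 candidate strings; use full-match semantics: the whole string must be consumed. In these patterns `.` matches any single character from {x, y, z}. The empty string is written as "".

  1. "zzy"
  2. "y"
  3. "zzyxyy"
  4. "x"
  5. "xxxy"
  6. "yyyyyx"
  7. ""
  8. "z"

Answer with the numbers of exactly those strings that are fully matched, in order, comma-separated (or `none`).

1. "zzy" → no match
2. "y" → match
3. "zzyxyy" → match
4. "x" → match
5. "xxxy" → match
6. "yyyyyx" → match
7. "" → match
8. "z" → match

2, 3, 4, 5, 6, 7, 8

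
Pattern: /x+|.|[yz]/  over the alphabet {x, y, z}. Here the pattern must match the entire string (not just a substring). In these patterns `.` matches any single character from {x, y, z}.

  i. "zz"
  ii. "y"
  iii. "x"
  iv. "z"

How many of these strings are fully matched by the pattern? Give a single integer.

i → no match
ii → match
iii → match
iv → match
Total matched: 3

3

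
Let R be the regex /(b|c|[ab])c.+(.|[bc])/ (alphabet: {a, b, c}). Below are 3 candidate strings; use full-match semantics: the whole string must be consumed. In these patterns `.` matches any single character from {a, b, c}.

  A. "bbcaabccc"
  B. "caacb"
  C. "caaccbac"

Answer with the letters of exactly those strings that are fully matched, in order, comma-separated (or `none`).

none

A. "bbcaabccc" → no match
B. "caacb" → no match
C. "caaccbac" → no match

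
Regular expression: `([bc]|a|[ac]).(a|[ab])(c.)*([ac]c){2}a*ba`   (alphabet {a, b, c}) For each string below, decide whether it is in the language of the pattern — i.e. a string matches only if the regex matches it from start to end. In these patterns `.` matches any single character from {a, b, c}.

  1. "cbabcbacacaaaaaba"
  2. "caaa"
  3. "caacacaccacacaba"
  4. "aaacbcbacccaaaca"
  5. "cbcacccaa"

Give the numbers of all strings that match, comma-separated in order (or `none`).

3

1 → no match
2. "caaa" → no match — must end with "ba"
3 → match
4 → no match — must end with "ba"
5. "cbcacccaa" → no match — must end with "ba"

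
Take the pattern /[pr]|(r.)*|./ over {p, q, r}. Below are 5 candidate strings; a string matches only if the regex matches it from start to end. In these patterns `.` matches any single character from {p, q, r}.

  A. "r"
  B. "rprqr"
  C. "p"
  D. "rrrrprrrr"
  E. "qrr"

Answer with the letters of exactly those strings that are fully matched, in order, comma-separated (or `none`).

A → match
B → no match
C → match
D → no match
E → no match

A, C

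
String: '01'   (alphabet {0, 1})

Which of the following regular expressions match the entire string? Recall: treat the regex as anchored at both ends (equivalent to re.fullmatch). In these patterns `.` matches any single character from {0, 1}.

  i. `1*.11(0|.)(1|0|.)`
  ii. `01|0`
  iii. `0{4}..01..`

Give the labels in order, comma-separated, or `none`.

ii

i → no match
ii → match
iii → no match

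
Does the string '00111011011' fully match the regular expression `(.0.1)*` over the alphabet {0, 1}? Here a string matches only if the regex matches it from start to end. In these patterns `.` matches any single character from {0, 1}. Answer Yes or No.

No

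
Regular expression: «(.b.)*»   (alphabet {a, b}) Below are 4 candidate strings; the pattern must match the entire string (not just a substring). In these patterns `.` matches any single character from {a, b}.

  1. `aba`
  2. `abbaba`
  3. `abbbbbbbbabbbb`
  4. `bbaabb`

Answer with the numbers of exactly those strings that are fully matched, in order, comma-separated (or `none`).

1 → match
2 → match
3 → no match
4 → match

1, 2, 4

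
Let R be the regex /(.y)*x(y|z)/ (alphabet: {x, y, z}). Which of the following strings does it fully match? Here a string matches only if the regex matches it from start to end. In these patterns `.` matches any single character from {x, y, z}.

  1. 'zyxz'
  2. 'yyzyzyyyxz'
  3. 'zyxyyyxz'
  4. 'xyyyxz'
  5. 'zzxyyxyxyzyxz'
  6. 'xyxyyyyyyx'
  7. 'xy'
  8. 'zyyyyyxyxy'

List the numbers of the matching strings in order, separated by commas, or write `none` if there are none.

1, 2, 3, 4, 7, 8

1 → match
2 → match
3 → match
4 → match
5 → no match
6 → no match
7 → match
8 → match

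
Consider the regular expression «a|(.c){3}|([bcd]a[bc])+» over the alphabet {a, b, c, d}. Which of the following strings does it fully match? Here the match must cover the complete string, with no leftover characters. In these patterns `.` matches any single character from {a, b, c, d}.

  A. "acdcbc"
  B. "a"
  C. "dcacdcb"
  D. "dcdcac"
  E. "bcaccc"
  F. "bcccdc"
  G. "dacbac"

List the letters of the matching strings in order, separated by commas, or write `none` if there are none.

A. "acdcbc" → match
B. "a" → match
C. "dcacdcb" → no match
D. "dcdcac" → match
E. "bcaccc" → match
F. "bcccdc" → match
G. "dacbac" → match

A, B, D, E, F, G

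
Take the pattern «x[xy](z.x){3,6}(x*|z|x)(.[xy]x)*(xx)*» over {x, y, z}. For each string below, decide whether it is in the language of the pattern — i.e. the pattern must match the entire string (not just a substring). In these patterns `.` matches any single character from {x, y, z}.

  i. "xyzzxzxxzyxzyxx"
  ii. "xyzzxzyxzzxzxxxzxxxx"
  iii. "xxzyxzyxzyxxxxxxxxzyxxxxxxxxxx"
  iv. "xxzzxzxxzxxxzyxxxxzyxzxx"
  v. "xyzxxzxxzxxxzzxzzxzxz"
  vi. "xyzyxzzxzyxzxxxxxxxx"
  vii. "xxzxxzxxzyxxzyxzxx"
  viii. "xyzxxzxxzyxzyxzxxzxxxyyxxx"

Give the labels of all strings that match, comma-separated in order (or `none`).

i → match
ii → match
iii → match
iv → match
v → no match
vi → match
vii → match
viii → match

i, ii, iii, iv, vi, vii, viii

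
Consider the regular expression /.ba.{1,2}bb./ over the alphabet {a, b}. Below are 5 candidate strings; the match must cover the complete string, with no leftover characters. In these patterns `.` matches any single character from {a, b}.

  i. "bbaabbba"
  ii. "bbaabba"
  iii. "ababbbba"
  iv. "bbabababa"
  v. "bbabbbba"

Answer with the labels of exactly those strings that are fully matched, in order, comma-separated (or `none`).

i → match
ii → match
iii → match
iv → no match
v → match

i, ii, iii, v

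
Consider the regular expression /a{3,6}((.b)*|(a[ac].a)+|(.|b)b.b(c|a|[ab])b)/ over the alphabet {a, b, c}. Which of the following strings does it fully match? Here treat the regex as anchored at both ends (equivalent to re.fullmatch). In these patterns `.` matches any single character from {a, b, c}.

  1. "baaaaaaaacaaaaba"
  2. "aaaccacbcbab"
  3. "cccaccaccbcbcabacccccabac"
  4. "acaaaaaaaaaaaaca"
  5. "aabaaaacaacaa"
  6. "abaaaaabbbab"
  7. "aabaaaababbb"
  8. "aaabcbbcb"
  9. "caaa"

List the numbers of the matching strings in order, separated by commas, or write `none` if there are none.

1 → no match — must start with "a"
2 → no match
3 → no match — must start with "a"
4 → no match
5 → no match
6 → no match
7 → no match
8 → no match
9 → no match — must start with "a"

none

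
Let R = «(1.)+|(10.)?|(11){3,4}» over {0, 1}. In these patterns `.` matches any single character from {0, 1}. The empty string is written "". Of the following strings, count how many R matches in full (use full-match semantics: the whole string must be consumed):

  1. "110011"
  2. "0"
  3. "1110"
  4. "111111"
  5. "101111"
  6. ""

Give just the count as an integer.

4

1 → no match
2 → no match
3 → match
4 → match
5 → match
6 → match
Total matched: 4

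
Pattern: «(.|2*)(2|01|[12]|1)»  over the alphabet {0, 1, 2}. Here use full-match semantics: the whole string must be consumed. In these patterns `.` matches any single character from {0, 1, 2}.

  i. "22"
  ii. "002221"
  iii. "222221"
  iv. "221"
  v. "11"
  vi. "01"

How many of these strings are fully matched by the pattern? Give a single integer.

i → match
ii → no match
iii → match
iv → match
v → match
vi → match
Total matched: 5

5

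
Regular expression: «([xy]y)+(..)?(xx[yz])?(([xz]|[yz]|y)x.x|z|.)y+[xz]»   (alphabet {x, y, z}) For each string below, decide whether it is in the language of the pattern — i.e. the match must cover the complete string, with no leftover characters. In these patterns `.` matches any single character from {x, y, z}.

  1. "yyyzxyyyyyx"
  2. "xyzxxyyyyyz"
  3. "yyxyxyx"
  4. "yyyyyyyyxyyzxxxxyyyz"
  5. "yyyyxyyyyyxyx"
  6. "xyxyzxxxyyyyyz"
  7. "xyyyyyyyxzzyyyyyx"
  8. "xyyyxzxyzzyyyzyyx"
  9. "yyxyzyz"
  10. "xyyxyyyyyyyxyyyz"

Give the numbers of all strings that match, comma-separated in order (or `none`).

1 → match
2 → match
3 → match
4 → match
5 → match
6 → match
7 → match
8 → no match
9 → match
10 → no match

1, 2, 3, 4, 5, 6, 7, 9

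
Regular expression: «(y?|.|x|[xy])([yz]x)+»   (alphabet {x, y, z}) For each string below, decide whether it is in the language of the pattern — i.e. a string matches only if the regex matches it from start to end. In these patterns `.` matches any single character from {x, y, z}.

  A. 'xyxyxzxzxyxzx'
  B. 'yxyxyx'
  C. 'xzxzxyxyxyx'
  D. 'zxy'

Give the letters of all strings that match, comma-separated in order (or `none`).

A → match
B. 'yxyxyx' → match
C. 'xzxzxyxyxyx' → match
D. 'zxy' → no match — must end with 'x'

A, B, C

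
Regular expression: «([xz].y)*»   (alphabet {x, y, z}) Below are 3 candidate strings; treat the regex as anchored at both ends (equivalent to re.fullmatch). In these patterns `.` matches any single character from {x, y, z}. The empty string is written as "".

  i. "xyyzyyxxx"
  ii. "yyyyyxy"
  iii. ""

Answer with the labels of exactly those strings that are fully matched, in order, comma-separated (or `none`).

i → no match
ii → no match
iii → match

iii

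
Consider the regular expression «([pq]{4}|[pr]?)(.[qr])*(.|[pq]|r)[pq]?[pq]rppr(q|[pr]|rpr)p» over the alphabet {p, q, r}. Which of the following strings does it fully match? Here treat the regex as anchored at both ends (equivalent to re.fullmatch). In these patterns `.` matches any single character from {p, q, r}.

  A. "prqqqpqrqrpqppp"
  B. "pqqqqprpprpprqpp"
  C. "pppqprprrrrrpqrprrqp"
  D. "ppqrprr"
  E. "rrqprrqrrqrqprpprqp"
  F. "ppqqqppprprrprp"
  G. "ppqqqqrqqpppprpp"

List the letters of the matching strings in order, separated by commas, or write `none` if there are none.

E

A → no match
B → no match
C → no match
D → no match — must end with "p"
E → match
F → no match
G → no match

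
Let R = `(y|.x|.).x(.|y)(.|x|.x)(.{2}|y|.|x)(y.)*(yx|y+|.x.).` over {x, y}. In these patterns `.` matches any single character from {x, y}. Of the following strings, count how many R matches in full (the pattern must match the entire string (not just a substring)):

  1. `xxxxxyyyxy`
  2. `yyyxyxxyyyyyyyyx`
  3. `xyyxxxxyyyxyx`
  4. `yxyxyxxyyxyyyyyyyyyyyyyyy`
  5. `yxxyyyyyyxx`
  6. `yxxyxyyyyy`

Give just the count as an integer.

4

1 → match
2 → no match
3 → no match
4 → match
5 → match
6 → match
Total matched: 4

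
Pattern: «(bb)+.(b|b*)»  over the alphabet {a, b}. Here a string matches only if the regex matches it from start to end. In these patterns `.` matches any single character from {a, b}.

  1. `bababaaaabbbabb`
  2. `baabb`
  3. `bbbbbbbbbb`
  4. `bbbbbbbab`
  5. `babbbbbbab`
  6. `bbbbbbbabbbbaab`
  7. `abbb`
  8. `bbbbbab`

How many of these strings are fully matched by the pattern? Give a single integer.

1 → no match — must start with `bb`
2 → no match — must start with `bb`
3 → match
4 → no match
5 → no match — must start with `bb`
6 → no match
7 → no match — must start with `bb`
8 → no match
Total matched: 1

1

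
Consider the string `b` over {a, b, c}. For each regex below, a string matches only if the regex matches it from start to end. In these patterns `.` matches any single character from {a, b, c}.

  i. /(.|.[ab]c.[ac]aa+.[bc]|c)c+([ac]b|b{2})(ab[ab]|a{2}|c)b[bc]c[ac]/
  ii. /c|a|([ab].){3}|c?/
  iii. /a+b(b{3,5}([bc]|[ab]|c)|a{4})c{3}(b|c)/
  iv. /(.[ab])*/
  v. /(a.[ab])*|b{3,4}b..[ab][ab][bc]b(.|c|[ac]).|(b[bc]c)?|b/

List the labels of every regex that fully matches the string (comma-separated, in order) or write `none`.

v

i → no match
ii → no match
iii → no match — must start with `a`
iv → no match
v → match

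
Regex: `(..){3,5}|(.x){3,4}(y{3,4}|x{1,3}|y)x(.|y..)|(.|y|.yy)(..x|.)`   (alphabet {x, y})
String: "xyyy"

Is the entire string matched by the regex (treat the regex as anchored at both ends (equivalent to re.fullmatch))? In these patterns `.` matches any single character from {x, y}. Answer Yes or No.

Yes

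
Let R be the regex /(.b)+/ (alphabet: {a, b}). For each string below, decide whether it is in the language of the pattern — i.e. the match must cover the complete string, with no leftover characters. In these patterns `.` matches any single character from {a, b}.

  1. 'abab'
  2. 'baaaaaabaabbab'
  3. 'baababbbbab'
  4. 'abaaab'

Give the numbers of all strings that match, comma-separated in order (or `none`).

1

1 → match
2 → no match
3 → no match
4 → no match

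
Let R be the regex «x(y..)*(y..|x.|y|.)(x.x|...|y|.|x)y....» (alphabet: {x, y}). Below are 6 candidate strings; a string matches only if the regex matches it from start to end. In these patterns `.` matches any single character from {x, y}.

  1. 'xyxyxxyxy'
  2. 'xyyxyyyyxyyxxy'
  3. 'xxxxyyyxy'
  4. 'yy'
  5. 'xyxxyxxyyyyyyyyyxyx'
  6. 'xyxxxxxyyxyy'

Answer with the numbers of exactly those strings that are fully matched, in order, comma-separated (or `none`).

2, 3, 5, 6

1 → no match
2 → match
3 → match
4 → no match — must start with 'x'
5 → match
6 → match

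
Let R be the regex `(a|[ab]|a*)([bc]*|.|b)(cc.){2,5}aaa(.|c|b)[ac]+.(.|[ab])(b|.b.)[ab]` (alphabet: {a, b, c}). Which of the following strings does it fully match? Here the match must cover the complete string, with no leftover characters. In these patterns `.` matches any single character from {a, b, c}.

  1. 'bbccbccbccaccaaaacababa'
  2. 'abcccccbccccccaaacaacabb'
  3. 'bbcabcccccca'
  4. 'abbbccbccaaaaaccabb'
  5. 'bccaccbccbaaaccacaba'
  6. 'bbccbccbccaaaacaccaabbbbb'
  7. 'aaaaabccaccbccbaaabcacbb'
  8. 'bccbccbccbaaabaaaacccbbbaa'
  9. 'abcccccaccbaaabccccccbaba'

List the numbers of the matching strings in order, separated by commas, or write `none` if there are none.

1 → match
2 → match
3 → no match
4 → match
5 → match
6 → match
7 → match
8 → match
9 → match

1, 2, 4, 5, 6, 7, 8, 9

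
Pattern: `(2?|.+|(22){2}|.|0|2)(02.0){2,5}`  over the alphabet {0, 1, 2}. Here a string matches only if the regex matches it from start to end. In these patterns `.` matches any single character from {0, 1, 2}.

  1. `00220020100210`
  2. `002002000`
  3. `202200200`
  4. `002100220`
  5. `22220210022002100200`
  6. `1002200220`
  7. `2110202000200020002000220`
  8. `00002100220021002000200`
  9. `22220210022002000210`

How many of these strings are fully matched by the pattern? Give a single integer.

1 → no match
2 → no match
3 → match
4 → match
5 → match
6 → match
7 → match
8 → match
9 → match
Total matched: 7

7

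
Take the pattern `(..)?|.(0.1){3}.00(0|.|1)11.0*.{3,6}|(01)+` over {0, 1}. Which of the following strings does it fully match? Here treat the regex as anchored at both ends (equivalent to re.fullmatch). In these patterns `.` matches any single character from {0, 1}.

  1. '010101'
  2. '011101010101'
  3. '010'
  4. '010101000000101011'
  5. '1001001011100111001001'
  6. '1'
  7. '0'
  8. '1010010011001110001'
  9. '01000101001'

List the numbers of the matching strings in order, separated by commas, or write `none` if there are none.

1 → match
2 → no match
3 → no match
4 → no match
5 → match
6 → no match
7 → no match
8 → no match
9 → no match

1, 5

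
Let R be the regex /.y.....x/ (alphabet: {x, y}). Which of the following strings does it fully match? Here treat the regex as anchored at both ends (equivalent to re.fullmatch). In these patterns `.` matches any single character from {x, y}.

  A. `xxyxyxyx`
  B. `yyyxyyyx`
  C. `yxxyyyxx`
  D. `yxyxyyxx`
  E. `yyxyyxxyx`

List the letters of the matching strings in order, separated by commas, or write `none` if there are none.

B

A → no match
B → match
C → no match
D → no match
E → no match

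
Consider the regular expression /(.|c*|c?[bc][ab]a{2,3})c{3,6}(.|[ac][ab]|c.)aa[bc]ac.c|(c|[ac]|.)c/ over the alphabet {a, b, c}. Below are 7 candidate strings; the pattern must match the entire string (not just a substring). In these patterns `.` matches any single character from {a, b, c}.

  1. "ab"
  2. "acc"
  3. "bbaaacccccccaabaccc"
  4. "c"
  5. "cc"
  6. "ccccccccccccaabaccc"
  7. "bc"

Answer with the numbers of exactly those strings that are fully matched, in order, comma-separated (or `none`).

3, 5, 6, 7

1 → no match — must end with "c"
2 → no match
3 → match
4 → no match
5 → match
6 → match
7 → match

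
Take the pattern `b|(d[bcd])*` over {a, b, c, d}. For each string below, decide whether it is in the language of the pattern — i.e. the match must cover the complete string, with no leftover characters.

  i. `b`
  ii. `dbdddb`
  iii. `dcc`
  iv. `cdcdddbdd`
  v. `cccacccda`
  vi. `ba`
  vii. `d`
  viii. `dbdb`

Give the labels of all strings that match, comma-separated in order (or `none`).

i, ii, viii

i. `b` → match
ii. `dbdddb` → match
iii. `dcc` → no match
iv. `cdcdddbdd` → no match
v. `cccacccda` → no match
vi. `ba` → no match
vii. `d` → no match
viii. `dbdb` → match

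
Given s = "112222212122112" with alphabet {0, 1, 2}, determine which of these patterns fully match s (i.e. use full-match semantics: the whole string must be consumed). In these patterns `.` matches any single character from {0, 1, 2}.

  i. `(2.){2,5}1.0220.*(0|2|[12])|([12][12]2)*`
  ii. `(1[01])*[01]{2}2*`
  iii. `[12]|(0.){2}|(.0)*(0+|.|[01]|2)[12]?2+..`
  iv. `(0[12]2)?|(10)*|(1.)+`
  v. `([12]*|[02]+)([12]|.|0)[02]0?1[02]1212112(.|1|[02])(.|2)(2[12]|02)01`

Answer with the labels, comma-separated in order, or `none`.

i

i → match
ii → no match
iii → no match
iv → no match
v → no match — must end with "01"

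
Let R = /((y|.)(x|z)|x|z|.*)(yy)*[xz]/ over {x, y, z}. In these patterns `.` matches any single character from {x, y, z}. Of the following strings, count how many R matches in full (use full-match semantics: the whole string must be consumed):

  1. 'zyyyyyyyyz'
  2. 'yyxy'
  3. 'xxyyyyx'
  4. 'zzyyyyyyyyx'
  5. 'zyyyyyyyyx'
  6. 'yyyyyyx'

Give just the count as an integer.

5

1. 'zyyyyyyyyz' → match
2. 'yyxy' → no match
3. 'xxyyyyx' → match
4. 'zzyyyyyyyyx' → match
5. 'zyyyyyyyyx' → match
6. 'yyyyyyx' → match
Total matched: 5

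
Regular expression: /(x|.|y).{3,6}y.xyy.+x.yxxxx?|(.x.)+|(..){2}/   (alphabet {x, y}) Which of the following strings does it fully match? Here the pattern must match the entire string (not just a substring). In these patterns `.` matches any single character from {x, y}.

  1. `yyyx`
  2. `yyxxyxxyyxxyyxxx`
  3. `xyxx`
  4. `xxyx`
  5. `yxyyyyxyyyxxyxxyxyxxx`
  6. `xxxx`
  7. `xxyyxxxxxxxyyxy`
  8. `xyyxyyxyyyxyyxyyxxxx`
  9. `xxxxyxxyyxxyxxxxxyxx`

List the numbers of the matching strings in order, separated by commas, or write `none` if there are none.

1 → match
2 → match
3 → match
4 → match
5 → no match
6 → match
7 → match
8 → match
9 → no match

1, 2, 3, 4, 6, 7, 8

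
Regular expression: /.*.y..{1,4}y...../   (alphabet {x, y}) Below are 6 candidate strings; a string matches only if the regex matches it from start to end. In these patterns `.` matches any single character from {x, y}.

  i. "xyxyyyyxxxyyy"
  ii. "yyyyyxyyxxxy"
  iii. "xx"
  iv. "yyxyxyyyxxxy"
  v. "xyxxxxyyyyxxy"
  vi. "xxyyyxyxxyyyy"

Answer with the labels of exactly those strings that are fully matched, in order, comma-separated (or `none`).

ii, iv, v

i → no match
ii → match
iii → no match
iv → match
v → match
vi → no match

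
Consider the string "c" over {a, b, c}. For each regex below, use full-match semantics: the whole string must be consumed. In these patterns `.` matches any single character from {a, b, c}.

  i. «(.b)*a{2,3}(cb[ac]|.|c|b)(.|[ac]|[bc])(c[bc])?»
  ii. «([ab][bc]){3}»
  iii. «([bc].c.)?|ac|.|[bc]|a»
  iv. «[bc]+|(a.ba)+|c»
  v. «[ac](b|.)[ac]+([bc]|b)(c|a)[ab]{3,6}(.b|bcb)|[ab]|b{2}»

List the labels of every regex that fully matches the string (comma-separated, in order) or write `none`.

i → no match
ii → no match
iii → match
iv → match
v → no match

iii, iv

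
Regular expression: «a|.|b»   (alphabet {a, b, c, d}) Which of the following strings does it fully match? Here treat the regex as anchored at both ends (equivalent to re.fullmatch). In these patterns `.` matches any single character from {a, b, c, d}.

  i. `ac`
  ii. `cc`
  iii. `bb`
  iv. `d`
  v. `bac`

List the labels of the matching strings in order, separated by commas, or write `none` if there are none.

iv

i → no match
ii → no match
iii → no match
iv → match
v → no match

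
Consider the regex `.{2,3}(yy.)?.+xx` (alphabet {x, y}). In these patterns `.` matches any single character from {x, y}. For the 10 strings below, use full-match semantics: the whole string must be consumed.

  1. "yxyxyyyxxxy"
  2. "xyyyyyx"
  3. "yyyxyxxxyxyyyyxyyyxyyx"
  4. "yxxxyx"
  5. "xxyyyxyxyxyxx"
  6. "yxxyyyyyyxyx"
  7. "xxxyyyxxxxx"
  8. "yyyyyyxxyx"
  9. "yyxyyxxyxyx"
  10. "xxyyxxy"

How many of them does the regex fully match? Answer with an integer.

1 → no match — must end with "xx"
2 → no match — must end with "xx"
3 → no match — must end with "xx"
4 → no match — must end with "xx"
5 → match
6 → no match — must end with "xx"
7 → match
8 → no match — must end with "xx"
9 → no match — must end with "xx"
10 → no match — must end with "xx"
Total matched: 2

2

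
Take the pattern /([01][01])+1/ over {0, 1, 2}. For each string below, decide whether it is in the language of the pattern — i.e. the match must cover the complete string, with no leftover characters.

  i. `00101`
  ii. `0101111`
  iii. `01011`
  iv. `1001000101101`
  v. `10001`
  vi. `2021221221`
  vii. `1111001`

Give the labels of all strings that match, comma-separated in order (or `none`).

i, ii, iii, iv, v, vii

i → match
ii → match
iii → match
iv → match
v → match
vi → no match
vii → match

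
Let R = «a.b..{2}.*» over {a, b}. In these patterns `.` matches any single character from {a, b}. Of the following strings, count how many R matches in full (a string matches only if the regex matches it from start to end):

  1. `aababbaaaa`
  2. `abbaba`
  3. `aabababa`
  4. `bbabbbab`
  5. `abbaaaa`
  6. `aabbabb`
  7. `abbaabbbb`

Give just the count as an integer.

1 → match
2 → match
3 → match
4 → no match — must start with `a`
5 → match
6 → match
7 → match
Total matched: 6

6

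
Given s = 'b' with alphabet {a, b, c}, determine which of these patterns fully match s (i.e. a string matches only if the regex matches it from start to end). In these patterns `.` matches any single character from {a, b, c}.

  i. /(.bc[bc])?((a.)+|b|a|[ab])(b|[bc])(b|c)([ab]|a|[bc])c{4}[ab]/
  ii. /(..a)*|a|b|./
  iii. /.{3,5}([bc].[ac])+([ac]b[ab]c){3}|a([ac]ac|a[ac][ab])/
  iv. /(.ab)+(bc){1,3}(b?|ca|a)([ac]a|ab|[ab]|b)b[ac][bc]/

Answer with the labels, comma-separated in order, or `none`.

ii

i → no match
ii → match
iii → no match
iv → no match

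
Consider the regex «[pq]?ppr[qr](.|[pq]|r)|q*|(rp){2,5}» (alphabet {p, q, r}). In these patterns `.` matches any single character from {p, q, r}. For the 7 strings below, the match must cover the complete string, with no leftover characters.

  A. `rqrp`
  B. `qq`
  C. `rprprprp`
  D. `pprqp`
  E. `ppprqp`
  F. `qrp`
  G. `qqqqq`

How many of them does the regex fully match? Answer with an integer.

5

A → no match
B → match
C → match
D → match
E → match
F → no match
G → match
Total matched: 5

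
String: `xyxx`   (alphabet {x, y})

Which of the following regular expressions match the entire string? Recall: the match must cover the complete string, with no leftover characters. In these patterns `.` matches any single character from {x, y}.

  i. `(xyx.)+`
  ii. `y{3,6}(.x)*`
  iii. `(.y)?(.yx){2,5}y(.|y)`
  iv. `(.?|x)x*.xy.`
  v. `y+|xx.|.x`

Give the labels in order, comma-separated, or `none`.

i

i → match
ii → no match — must start with `y`
iii → no match
iv → no match
v → no match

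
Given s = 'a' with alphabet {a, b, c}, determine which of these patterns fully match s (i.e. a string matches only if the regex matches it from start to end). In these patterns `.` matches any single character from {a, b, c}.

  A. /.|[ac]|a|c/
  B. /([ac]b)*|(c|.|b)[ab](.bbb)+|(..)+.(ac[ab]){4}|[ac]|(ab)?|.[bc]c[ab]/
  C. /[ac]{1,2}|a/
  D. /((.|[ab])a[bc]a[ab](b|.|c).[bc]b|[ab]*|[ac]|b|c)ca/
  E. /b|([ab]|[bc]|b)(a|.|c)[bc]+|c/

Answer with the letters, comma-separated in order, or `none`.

A, B, C

A → match
B → match
C → match
D → no match — must end with 'ca'
E → no match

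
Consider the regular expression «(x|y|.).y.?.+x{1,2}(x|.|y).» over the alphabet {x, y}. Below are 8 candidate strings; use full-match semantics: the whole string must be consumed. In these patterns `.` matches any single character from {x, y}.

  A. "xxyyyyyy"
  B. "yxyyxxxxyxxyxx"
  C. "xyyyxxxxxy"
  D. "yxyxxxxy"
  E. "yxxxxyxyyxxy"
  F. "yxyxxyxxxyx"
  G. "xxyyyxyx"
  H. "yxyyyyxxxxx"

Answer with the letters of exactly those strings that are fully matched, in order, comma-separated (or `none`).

C, D, F, G, H

A → no match
B → no match
C → match
D → match
E → no match
F → match
G → match
H → match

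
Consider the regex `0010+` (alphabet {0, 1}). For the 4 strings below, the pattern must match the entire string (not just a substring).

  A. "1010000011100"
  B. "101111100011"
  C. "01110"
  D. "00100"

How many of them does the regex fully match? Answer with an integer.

A → no match — must start with "0010"
B → no match — must start with "0010"
C → no match — must start with "0010"
D → match
Total matched: 1

1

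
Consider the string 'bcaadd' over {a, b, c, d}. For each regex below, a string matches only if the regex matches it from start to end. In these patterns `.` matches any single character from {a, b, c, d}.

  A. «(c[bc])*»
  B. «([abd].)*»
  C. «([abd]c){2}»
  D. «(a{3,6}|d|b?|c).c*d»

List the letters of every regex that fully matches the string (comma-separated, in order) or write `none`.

A → no match
B → match
C → no match — must end with 'c'
D → no match

B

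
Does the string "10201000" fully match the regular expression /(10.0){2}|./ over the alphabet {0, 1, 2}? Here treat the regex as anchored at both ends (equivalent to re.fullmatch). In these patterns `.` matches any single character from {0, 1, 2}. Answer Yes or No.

Yes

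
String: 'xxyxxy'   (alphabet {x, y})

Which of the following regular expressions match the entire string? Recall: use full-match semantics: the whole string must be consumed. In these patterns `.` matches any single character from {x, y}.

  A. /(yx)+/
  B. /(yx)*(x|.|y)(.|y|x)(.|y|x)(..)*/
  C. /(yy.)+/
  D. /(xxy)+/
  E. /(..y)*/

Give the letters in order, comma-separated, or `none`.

D, E

A → no match — must start with 'yx'
B → no match
C → no match — must start with 'yy'
D → match
E → match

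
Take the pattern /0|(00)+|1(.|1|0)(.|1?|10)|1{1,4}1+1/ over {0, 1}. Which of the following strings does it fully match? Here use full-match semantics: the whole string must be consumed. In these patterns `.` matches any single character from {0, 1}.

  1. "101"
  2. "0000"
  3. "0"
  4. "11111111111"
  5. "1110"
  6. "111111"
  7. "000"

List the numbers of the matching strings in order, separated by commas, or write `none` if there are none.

1. "101" → match
2. "0000" → match
3. "0" → match
4. "11111111111" → match
5. "1110" → match
6. "111111" → match
7. "000" → no match

1, 2, 3, 4, 5, 6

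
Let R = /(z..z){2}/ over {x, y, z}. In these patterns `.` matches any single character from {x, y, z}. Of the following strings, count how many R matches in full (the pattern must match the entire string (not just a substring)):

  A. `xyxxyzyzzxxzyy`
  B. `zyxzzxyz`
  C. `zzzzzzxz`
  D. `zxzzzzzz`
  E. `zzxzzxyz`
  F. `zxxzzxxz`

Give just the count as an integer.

A → no match — must start with `z`
B. `zyxzzxyz` → match
C. `zzzzzzxz` → match
D. `zxzzzzzz` → match
E. `zzxzzxyz` → match
F. `zxxzzxxz` → match
Total matched: 5

5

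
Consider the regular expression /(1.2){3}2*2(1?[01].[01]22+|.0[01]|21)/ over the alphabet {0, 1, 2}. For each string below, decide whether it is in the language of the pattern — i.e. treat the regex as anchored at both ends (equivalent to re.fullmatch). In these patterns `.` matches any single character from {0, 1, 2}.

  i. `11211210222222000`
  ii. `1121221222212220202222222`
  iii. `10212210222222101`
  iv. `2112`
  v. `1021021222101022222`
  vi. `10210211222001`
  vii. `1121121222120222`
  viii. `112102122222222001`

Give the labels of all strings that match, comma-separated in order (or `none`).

i → match
ii → no match
iii → match
iv. `2112` → no match — must start with `1`
v → match
vi → match
vii → match
viii → match

i, iii, v, vi, vii, viii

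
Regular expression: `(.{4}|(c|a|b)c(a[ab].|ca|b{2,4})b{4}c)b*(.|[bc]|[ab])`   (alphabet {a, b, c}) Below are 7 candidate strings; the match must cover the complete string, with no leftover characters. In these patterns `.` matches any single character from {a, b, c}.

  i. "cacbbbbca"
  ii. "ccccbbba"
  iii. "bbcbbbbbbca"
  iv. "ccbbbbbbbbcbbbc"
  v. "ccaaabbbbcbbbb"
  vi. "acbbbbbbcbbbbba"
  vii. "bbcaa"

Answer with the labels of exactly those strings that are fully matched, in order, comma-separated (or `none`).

ii, iv, v, vi, vii

i → no match
ii → match
iii → no match
iv → match
v → match
vi → match
vii → match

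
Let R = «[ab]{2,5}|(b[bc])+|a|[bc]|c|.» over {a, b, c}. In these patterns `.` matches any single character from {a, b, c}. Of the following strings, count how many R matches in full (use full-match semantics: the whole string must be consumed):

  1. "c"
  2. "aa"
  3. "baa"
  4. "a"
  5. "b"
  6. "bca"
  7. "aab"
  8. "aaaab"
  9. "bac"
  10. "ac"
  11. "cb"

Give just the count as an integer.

1. "c" → match
2. "aa" → match
3. "baa" → match
4. "a" → match
5. "b" → match
6. "bca" → no match
7. "aab" → match
8. "aaaab" → match
9. "bac" → no match
10. "ac" → no match
11. "cb" → no match
Total matched: 7

7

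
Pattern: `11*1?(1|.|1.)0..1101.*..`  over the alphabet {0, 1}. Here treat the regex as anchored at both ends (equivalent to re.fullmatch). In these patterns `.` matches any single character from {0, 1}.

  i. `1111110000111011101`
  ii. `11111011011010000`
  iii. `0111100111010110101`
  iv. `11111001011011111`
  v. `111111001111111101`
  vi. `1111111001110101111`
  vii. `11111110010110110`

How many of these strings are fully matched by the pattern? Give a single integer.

i → no match
ii → no match
iii → no match — must start with `1`
iv → match
v → no match
vi → match
vii → match
Total matched: 3

3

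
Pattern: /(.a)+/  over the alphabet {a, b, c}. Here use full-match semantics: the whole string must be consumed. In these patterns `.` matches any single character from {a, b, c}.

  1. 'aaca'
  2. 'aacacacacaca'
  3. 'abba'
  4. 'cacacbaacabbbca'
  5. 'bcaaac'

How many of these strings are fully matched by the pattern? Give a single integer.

1 → match
2 → match
3 → no match
4 → no match
5 → no match — must end with 'a'
Total matched: 2

2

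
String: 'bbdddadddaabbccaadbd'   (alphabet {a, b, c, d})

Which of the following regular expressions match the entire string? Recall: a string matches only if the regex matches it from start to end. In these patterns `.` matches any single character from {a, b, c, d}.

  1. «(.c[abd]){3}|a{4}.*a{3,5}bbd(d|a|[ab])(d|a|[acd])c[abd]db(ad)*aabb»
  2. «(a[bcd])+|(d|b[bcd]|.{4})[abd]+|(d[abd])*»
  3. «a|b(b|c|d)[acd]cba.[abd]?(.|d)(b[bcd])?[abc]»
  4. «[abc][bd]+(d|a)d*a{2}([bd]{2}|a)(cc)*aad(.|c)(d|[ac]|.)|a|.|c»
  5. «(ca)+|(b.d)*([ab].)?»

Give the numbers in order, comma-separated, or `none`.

4

1 → no match
2 → no match
3 → no match
4 → match
5 → no match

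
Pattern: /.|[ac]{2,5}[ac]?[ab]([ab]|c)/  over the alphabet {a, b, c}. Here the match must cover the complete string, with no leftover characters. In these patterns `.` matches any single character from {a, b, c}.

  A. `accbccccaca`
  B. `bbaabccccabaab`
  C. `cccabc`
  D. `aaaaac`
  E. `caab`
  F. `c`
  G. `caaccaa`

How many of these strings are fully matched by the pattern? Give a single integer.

5

A → no match
B → no match
C → match
D → match
E → match
F → match
G → match
Total matched: 5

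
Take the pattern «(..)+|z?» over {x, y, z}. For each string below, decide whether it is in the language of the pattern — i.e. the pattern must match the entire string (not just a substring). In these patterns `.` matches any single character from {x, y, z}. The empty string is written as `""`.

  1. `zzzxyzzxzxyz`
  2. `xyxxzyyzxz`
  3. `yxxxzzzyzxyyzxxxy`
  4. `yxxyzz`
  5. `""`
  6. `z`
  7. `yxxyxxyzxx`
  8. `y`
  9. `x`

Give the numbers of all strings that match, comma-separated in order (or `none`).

1 → match
2 → match
3 → no match
4 → match
5 → match
6 → match
7 → match
8 → no match
9 → no match

1, 2, 4, 5, 6, 7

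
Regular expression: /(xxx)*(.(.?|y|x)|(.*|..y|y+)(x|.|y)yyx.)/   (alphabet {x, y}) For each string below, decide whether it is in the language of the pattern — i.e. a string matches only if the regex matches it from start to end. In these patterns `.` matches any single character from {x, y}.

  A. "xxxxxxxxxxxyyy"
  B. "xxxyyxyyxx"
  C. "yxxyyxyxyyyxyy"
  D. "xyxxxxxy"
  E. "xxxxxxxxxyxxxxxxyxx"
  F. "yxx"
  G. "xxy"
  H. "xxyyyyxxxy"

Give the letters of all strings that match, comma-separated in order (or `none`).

A → no match
B → match
C → no match
D → no match
E → no match
F → no match
G → no match
H → no match

B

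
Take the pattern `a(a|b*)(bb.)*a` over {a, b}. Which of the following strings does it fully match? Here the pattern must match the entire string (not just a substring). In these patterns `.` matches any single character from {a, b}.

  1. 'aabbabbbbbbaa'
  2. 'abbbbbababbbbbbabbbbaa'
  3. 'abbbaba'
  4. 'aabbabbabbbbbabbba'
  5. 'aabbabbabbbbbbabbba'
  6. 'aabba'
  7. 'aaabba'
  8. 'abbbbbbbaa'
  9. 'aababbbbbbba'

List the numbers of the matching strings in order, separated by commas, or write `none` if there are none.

4, 8

1 → no match
2 → no match
3 → no match
4 → match
5 → no match
6 → no match
7 → no match
8 → match
9 → no match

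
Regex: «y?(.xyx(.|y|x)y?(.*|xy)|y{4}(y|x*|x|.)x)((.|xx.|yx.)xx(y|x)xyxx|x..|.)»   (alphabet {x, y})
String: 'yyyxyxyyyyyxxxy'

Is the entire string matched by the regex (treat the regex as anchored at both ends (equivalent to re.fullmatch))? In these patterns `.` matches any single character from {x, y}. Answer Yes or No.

No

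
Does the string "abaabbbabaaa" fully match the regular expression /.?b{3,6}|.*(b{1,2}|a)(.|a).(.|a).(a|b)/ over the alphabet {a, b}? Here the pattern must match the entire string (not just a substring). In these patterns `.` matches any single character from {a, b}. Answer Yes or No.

Yes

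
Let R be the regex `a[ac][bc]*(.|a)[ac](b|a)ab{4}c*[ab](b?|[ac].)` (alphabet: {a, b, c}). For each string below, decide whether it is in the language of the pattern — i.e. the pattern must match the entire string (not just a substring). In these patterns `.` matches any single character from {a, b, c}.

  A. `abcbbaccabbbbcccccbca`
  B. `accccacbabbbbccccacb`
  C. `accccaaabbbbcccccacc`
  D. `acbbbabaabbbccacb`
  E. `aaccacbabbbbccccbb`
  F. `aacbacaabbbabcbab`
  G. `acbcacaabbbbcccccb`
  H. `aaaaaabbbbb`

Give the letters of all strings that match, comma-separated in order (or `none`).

B, C, E, G, H

A → no match
B → match
C → match
D → no match
E → match
F → no match
G → match
H → match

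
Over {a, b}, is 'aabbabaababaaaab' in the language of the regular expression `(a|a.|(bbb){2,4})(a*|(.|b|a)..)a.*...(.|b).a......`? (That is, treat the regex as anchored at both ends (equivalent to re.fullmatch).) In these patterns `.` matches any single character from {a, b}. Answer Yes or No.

Yes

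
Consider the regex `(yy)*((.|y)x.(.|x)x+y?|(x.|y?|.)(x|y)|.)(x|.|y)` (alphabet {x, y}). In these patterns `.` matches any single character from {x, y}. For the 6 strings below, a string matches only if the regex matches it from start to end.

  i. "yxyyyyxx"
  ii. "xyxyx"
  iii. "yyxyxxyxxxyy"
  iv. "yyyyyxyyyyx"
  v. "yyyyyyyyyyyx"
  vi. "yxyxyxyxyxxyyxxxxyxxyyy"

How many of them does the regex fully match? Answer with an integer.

1

i → no match
ii → no match
iii → no match
iv → no match
v → match
vi → no match
Total matched: 1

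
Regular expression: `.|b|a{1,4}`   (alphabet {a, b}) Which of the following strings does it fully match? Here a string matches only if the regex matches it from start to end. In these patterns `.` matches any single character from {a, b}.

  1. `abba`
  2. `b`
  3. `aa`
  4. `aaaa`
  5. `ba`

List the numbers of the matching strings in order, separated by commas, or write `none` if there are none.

1 → no match
2 → match
3 → match
4 → match
5 → no match

2, 3, 4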